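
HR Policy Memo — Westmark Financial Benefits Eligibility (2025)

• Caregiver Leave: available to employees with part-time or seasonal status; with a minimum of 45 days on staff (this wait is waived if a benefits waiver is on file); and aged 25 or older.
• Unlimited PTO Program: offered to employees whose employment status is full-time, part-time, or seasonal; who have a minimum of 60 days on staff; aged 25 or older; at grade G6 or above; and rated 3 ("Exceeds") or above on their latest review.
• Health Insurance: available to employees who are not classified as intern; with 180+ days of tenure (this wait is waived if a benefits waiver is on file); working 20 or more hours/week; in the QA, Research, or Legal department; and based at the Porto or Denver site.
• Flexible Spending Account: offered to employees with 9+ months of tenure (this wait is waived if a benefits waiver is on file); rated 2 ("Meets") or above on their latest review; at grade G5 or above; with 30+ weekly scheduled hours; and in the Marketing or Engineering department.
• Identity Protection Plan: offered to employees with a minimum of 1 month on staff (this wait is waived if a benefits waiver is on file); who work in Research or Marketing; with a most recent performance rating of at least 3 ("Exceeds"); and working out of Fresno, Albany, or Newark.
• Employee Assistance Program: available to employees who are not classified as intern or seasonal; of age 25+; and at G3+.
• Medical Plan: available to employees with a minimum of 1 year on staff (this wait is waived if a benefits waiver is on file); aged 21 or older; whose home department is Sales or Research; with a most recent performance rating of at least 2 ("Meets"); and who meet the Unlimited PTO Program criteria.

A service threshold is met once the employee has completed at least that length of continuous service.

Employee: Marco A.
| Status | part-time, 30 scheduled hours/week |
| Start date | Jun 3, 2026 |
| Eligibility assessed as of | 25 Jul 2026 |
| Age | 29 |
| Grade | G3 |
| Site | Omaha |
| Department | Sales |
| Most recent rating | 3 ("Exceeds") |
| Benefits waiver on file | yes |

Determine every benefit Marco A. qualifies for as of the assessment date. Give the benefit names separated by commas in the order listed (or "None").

Caregiver Leave, Employee Assistance Program

Service from Jun 3, 2026 to 25 Jul 2026: 52 days.
Caregiver Leave — status part-time ✓; benefits waiver on file ✓; age 29 ≥ 25 ✓ → eligible.
Unlimited PTO Program — status part-time ✓; service 52 days < 60 days ✗ → not eligible.
Health Insurance — status part-time ✓ (not excluded); benefits waiver on file ✓; 30 hrs/wk ≥ 20 ✓; dept Sales ✗ → not eligible.
Flexible Spending Account — benefits waiver on file ✓; rating 3 ≥ 2 ✓; grade G3 < G5 ✗ → not eligible.
Identity Protection Plan — benefits waiver on file ✓; dept Sales ✗ → not eligible.
Employee Assistance Program — status part-time ✓ (not excluded); age 29 ≥ 25 ✓; grade G3 ≥ G3 ✓ → eligible.
Medical Plan — benefits waiver on file ✓; age 29 ≥ 21 ✓; dept Sales ✓; rating 3 ≥ 2 ✓; not eligible for Unlimited PTO Program ✗ → not eligible.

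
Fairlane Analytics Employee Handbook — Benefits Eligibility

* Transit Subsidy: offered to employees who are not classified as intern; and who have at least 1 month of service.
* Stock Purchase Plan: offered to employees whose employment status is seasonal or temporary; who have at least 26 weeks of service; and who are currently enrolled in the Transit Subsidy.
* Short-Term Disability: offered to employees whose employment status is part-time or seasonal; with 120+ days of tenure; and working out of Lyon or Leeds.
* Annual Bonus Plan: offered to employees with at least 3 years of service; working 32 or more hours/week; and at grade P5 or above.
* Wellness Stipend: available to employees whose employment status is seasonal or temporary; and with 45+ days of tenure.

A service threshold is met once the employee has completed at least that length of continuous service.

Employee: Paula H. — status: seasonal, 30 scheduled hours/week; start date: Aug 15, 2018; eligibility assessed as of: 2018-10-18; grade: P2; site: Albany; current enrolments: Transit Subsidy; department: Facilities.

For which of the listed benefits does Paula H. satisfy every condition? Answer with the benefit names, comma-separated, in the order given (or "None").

Transit Subsidy, Wellness Stipend

Service from Aug 15, 2018 to 2018-10-18: 64 days.
Transit Subsidy — status seasonal ✓ (not excluded); service 64 days ≥ 1 month (≈30 days) ✓ → eligible.
Stock Purchase Plan — status seasonal ✓; service 64 days < 26 weeks (≈182 days) ✗ → not eligible.
Short-Term Disability — status seasonal ✓; service 64 days < 120 days ✗ → not eligible.
Annual Bonus Plan — service 64 days < 3 years (≈1095 days) ✗ → not eligible.
Wellness Stipend — status seasonal ✓; service 64 days ≥ 45 days ✓ → eligible.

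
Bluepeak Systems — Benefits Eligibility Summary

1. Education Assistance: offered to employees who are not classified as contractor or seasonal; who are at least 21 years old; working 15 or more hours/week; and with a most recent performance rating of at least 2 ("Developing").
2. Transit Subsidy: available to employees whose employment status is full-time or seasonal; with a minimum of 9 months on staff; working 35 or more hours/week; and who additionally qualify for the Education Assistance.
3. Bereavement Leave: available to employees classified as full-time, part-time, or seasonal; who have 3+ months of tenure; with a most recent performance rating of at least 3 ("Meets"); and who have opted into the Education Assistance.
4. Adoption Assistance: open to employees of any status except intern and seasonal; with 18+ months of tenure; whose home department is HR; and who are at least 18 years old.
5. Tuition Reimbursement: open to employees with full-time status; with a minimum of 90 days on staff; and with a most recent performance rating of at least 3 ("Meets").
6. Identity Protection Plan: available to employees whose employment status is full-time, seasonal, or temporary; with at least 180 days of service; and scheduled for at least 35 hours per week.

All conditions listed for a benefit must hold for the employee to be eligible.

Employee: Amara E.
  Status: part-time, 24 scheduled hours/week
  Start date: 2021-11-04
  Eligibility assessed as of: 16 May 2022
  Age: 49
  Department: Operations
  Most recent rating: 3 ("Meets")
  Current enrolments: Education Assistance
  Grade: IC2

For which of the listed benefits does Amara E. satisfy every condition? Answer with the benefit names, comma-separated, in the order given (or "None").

Education Assistance, Bereavement Leave

Service from 2021-11-04 to 16 May 2022: 193 days.
Education Assistance — status part-time ✓ (not excluded); age 49 ≥ 21 ✓; 24 hrs/wk ≥ 15 ✓; rating 3 ≥ 2 ✓ → eligible.
Transit Subsidy — status part-time ✗ (requires full-time or seasonal) → not eligible.
Bereavement Leave — status part-time ✓; service 193 days ≥ 3 months (≈90 days) ✓; rating 3 ≥ 3 ✓; enrolled in Education Assistance ✓ → eligible.
Adoption Assistance — status part-time ✓ (not excluded); service 193 days < 18 months (≈540 days) ✗ → not eligible.
Tuition Reimbursement — status part-time ✗ (requires full-time) → not eligible.
Identity Protection Plan — status part-time ✗ (requires full-time, seasonal, or temporary) → not eligible.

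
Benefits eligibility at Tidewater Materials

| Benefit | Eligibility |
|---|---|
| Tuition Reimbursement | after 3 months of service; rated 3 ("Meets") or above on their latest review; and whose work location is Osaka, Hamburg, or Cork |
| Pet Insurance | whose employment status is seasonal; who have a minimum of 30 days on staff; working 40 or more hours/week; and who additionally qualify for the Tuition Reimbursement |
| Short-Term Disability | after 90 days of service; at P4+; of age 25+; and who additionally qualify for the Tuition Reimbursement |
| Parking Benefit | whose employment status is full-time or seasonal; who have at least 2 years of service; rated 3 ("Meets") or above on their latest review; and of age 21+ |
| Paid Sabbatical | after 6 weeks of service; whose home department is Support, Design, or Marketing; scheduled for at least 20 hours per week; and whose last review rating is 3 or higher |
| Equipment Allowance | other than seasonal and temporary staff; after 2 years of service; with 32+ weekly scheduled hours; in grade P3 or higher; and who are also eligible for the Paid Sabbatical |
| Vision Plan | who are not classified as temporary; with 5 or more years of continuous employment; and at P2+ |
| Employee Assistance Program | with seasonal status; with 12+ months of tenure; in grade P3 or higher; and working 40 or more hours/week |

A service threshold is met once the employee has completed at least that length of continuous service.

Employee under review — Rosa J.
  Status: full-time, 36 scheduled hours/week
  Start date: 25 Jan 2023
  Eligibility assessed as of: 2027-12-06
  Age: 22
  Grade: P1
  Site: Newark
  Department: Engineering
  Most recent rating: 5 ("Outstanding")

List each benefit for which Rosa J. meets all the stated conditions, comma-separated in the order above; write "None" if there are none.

Parking Benefit

Service from 25 Jan 2023 to 2027-12-06: 1776 days.
Tuition Reimbursement — service 1776 days ≥ 3 months (≈90 days) ✓; rating 5 ≥ 3 ✓; site Newark ✗ (not Osaka, Hamburg, or Cork) → not eligible.
Pet Insurance — status full-time ✗ (requires seasonal) → not eligible.
Short-Term Disability — service 1776 days ≥ 90 days ✓; grade P1 < P4 ✗ → not eligible.
Parking Benefit — status full-time ✓; service 1776 days ≥ 2 years (≈730 days) ✓; rating 5 ≥ 3 ✓; age 22 ≥ 21 ✓ → eligible.
Paid Sabbatical — service 1776 days ≥ 6 weeks (≈42 days) ✓; dept Engineering ✗ → not eligible.
Equipment Allowance — status full-time ✓ (not excluded); service 1776 days ≥ 2 years (≈730 days) ✓; 36 hrs/wk ≥ 32 ✓; grade P1 < P3 ✗ → not eligible.
Vision Plan — status full-time ✓ (not excluded); service 1776 days < 5 years (≈1825 days) ✗ → not eligible.
Employee Assistance Program — status full-time ✗ (requires seasonal) → not eligible.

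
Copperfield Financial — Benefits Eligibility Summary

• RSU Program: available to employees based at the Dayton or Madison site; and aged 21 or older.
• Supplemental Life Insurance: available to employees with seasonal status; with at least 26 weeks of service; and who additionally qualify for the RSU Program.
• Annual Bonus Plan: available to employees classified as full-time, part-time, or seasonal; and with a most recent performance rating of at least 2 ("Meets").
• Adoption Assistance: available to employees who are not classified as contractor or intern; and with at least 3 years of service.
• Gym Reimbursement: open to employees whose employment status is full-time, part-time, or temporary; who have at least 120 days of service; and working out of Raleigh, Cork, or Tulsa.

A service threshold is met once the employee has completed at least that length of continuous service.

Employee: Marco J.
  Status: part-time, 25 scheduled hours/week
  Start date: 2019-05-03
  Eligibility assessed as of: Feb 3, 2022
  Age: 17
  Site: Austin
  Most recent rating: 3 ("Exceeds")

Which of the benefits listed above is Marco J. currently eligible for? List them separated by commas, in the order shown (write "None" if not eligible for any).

Service from 2019-05-03 to Feb 3, 2022: 1007 days.
RSU Program — site Austin ✗ (not Dayton or Madison) → not eligible.
Supplemental Life Insurance — status part-time ✗ (requires seasonal) → not eligible.
Annual Bonus Plan — status part-time ✓; rating 3 ≥ 2 ✓ → eligible.
Adoption Assistance — status part-time ✓ (not excluded); service 1007 days < 3 years (≈1095 days) ✗ → not eligible.
Gym Reimbursement — status part-time ✓; service 1007 days ≥ 120 days ✓; site Austin ✗ (not Raleigh, Cork, or Tulsa) → not eligible.

Annual Bonus Plan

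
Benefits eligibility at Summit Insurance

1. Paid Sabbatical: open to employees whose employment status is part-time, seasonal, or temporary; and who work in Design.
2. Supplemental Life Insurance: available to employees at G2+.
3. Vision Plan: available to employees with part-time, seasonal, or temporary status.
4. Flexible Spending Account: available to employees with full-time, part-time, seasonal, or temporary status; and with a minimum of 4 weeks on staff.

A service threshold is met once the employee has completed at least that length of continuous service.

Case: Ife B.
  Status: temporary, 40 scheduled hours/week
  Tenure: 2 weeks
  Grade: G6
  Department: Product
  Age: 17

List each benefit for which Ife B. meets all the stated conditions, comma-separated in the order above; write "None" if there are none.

Paid Sabbatical — status temporary ✓; dept Product ✗ → not eligible.
Supplemental Life Insurance — grade G6 ≥ G2 ✓ → eligible.
Vision Plan — status temporary ✓ → eligible.
Flexible Spending Account — status temporary ✓; service 2 weeks < 4 weeks ✗ → not eligible.

Supplemental Life Insurance, Vision Plan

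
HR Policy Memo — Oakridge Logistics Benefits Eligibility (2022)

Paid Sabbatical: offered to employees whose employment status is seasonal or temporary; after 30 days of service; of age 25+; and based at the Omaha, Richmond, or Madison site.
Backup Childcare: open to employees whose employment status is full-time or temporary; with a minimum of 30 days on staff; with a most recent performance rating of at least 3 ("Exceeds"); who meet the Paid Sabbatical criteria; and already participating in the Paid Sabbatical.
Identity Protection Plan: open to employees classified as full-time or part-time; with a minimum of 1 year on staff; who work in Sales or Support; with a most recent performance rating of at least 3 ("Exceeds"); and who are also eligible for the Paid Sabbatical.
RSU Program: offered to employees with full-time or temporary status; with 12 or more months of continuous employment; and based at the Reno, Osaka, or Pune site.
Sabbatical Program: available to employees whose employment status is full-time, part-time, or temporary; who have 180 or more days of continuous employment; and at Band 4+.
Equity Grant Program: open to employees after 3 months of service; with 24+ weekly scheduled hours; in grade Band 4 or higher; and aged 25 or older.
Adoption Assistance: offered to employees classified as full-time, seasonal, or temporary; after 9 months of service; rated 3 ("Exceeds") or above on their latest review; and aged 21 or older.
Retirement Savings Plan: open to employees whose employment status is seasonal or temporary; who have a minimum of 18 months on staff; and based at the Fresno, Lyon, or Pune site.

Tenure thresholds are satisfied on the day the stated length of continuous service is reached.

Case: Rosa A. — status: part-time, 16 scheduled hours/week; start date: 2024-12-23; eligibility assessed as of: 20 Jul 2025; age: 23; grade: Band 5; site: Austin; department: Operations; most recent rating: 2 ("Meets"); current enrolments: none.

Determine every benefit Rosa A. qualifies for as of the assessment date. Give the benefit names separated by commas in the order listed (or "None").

Sabbatical Program

Service from 2024-12-23 to 20 Jul 2025: 209 days.
Paid Sabbatical — status part-time ✗ (requires seasonal or temporary) → not eligible.
Backup Childcare — status part-time ✗ (requires full-time or temporary) → not eligible.
Identity Protection Plan — status part-time ✓; service 209 days < 1 year (≈365 days) ✗ → not eligible.
RSU Program — status part-time ✗ (requires full-time or temporary) → not eligible.
Sabbatical Program — status part-time ✓; service 209 days ≥ 180 days ✓; grade Band 5 ≥ Band 4 ✓ → eligible.
Equity Grant Program — service 209 days ≥ 3 months (≈90 days) ✓; 16 hrs/wk < 24 ✗ → not eligible.
Adoption Assistance — status part-time ✗ (requires full-time, seasonal, or temporary) → not eligible.
Retirement Savings Plan — status part-time ✗ (requires seasonal or temporary) → not eligible.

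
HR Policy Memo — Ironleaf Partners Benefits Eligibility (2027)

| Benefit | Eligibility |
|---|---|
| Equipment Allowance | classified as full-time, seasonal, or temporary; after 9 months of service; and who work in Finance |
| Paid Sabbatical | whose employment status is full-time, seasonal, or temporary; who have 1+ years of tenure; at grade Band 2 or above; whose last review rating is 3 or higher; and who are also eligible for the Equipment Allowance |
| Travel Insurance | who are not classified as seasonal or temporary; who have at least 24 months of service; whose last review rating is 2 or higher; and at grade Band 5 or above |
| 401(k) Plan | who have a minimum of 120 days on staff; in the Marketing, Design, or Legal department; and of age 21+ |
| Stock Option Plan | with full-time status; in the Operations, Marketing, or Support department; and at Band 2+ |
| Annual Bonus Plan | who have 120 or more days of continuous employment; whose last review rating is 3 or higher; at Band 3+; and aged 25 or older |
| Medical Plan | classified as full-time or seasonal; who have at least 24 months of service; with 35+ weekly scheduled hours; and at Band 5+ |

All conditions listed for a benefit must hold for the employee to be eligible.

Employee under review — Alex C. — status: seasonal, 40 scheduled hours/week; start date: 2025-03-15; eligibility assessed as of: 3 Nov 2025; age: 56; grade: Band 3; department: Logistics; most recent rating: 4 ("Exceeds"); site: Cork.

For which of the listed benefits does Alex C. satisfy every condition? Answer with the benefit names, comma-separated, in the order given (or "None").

Service from 2025-03-15 to 3 Nov 2025: 233 days.
Equipment Allowance — status seasonal ✓; service 233 days < 9 months (≈270 days) ✗ → not eligible.
Paid Sabbatical — status seasonal ✓; service 233 days < 1 year (≈365 days) ✗ → not eligible.
Travel Insurance — status seasonal ✗ (excluded) → not eligible.
401(k) Plan — service 233 days ≥ 120 days ✓; dept Logistics ✗ → not eligible.
Stock Option Plan — status seasonal ✗ (requires full-time) → not eligible.
Annual Bonus Plan — service 233 days ≥ 120 days ✓; rating 4 ≥ 3 ✓; grade Band 3 ≥ Band 3 ✓; age 56 ≥ 25 ✓ → eligible.
Medical Plan — status seasonal ✓; service 233 days < 24 months (≈720 days) ✗ → not eligible.

Annual Bonus Plan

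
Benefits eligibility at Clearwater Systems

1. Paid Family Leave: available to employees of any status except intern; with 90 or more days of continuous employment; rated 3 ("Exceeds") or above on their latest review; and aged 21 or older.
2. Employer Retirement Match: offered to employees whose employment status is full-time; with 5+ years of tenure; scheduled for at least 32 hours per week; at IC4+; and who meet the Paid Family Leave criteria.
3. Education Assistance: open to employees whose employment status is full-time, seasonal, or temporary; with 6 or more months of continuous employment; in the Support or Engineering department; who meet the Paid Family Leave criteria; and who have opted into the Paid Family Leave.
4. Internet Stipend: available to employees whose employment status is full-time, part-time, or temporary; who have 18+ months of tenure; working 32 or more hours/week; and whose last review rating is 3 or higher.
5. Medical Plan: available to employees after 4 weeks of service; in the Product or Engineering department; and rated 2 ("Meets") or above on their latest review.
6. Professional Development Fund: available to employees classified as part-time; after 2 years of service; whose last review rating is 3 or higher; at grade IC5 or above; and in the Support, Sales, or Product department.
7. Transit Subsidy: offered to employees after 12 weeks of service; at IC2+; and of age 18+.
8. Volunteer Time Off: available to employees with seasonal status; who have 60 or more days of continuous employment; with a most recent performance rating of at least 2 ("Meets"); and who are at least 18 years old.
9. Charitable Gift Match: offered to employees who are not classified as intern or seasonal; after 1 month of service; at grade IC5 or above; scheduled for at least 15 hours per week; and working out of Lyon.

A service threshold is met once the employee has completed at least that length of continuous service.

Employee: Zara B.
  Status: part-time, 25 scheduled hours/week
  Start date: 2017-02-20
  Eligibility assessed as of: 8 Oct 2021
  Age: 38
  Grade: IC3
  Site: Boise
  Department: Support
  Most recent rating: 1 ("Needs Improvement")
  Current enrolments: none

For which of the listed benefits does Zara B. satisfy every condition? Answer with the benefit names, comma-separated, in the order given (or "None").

Service from 2017-02-20 to 8 Oct 2021: 1691 days.
Paid Family Leave — status part-time ✓ (not excluded); service 1691 days ≥ 90 days ✓; rating 1 < 3 ✗ → not eligible.
Employer Retirement Match — status part-time ✗ (requires full-time) → not eligible.
Education Assistance — status part-time ✗ (requires full-time, seasonal, or temporary) → not eligible.
Internet Stipend — status part-time ✓; service 1691 days ≥ 18 months (≈540 days) ✓; 25 hrs/wk < 32 ✗ → not eligible.
Medical Plan — service 1691 days ≥ 4 weeks (≈28 days) ✓; dept Support ✗ → not eligible.
Professional Development Fund — status part-time ✓; service 1691 days ≥ 2 years (≈730 days) ✓; rating 1 < 3 ✗ → not eligible.
Transit Subsidy — service 1691 days ≥ 12 weeks (≈84 days) ✓; grade IC3 ≥ IC2 ✓; age 38 ≥ 18 ✓ → eligible.
Volunteer Time Off — status part-time ✗ (requires seasonal) → not eligible.
Charitable Gift Match — status part-time ✓ (not excluded); service 1691 days ≥ 1 month (≈30 days) ✓; grade IC3 < IC5 ✗ → not eligible.

Transit Subsidy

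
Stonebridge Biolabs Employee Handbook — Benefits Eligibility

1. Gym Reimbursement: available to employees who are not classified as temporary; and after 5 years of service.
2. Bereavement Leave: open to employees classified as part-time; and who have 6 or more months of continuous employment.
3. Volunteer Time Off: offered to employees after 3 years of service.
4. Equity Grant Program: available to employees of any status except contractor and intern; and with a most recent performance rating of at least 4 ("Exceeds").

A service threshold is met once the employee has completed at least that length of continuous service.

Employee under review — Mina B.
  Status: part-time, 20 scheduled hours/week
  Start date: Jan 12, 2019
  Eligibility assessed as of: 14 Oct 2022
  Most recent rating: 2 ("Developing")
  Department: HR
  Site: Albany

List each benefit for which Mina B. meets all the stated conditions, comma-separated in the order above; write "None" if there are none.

Bereavement Leave, Volunteer Time Off

Service from Jan 12, 2019 to 14 Oct 2022: 1371 days.
Gym Reimbursement — status part-time ✓ (not excluded); service 1371 days < 5 years (≈1825 days) ✗ → not eligible.
Bereavement Leave — status part-time ✓; service 1371 days ≥ 6 months (≈180 days) ✓ → eligible.
Volunteer Time Off — service 1371 days ≥ 3 years (≈1095 days) ✓ → eligible.
Equity Grant Program — status part-time ✓ (not excluded); rating 2 < 4 ✗ → not eligible.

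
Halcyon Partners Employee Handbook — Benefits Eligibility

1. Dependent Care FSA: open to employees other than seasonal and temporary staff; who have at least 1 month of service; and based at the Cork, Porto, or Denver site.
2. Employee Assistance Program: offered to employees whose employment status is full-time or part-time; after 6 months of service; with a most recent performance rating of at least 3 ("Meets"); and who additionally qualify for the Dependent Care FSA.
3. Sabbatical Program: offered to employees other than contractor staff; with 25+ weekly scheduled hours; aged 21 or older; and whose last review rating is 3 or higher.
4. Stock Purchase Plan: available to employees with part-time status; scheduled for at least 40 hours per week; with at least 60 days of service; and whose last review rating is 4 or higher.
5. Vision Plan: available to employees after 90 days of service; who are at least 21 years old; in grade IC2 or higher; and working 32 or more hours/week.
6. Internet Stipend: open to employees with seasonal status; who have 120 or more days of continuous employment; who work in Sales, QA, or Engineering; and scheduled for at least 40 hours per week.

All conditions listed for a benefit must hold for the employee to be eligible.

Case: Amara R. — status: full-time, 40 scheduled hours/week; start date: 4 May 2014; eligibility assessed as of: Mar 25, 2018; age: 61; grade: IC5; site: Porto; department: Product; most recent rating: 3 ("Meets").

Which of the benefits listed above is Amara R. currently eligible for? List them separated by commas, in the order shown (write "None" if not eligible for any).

Dependent Care FSA, Employee Assistance Program, Sabbatical Program, Vision Plan

Service from 4 May 2014 to Mar 25, 2018: 1421 days.
Dependent Care FSA — status full-time ✓ (not excluded); service 1421 days ≥ 1 month (≈30 days) ✓; site Porto ✓ → eligible.
Employee Assistance Program — status full-time ✓; service 1421 days ≥ 6 months (≈180 days) ✓; rating 3 ≥ 3 ✓; eligible for Dependent Care FSA ✓ → eligible.
Sabbatical Program — status full-time ✓ (not excluded); 40 hrs/wk ≥ 25 ✓; age 61 ≥ 21 ✓; rating 3 ≥ 3 ✓ → eligible.
Stock Purchase Plan — status full-time ✗ (requires part-time) → not eligible.
Vision Plan — service 1421 days ≥ 90 days ✓; age 61 ≥ 21 ✓; grade IC5 ≥ IC2 ✓; 40 hrs/wk ≥ 32 ✓ → eligible.
Internet Stipend — status full-time ✗ (requires seasonal) → not eligible.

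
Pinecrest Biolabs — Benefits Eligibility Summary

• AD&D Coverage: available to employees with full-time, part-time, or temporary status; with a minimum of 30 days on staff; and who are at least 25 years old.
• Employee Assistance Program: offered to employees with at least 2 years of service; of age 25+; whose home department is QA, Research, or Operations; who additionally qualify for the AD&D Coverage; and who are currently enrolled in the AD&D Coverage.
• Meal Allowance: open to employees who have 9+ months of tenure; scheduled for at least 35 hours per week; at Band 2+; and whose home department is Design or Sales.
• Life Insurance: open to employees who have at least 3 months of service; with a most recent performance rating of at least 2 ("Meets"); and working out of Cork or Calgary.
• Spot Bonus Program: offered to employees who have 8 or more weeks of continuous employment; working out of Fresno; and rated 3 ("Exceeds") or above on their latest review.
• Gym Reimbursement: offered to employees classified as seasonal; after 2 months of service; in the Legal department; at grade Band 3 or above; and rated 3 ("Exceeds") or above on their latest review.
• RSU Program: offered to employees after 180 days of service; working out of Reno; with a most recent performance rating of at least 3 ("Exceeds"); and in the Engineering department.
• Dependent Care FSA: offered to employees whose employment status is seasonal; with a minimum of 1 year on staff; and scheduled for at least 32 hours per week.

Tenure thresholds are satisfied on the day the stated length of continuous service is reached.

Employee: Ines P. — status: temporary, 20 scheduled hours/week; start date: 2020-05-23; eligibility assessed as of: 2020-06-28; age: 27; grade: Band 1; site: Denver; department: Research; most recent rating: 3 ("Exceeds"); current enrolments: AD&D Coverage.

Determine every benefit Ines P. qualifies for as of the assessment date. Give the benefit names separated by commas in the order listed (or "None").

AD&D Coverage

Service from 2020-05-23 to 2020-06-28: 36 days.
AD&D Coverage — status temporary ✓; service 36 days ≥ 30 days ✓; age 27 ≥ 25 ✓ → eligible.
Employee Assistance Program — service 36 days < 2 years (≈730 days) ✗ → not eligible.
Meal Allowance — service 36 days < 9 months (≈270 days) ✗ → not eligible.
Life Insurance — service 36 days < 3 months (≈90 days) ✗ → not eligible.
Spot Bonus Program — service 36 days < 8 weeks (≈56 days) ✗ → not eligible.
Gym Reimbursement — status temporary ✗ (requires seasonal) → not eligible.
RSU Program — service 36 days < 180 days ✗ → not eligible.
Dependent Care FSA — status temporary ✗ (requires seasonal) → not eligible.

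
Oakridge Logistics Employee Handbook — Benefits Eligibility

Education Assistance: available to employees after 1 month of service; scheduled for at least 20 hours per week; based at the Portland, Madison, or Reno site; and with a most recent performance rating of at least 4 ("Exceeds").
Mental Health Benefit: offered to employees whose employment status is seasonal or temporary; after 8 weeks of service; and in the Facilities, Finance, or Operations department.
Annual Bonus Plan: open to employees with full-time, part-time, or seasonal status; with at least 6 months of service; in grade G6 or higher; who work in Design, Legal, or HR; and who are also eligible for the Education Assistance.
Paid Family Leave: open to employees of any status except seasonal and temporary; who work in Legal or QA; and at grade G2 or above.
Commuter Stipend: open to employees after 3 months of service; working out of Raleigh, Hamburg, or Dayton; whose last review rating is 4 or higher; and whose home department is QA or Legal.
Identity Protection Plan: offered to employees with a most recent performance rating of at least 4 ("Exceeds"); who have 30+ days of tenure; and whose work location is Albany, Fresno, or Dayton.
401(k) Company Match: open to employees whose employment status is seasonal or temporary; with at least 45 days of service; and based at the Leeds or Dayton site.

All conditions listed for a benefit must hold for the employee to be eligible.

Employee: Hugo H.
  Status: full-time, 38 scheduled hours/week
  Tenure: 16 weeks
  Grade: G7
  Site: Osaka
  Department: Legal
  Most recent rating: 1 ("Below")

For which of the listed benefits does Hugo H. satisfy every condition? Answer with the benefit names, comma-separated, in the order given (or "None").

Paid Family Leave

Education Assistance — service 16 weeks ≥ 1 month (≈30 days) ✓; 38 hrs/wk ≥ 20 ✓; site Osaka ✗ (not Portland, Madison, or Reno) → not eligible.
Mental Health Benefit — status full-time ✗ (requires seasonal or temporary) → not eligible.
Annual Bonus Plan — status full-time ✓; service 16 weeks < 6 months (≈180 days) ✗ → not eligible.
Paid Family Leave — status full-time ✓ (not excluded); dept Legal ✓; grade G7 ≥ G2 ✓ → eligible.
Commuter Stipend — service 16 weeks ≥ 3 months (≈90 days) ✓; site Osaka ✗ (not Raleigh, Hamburg, or Dayton) → not eligible.
Identity Protection Plan — rating 1 < 4 ✗ → not eligible.
401(k) Company Match — status full-time ✗ (requires seasonal or temporary) → not eligible.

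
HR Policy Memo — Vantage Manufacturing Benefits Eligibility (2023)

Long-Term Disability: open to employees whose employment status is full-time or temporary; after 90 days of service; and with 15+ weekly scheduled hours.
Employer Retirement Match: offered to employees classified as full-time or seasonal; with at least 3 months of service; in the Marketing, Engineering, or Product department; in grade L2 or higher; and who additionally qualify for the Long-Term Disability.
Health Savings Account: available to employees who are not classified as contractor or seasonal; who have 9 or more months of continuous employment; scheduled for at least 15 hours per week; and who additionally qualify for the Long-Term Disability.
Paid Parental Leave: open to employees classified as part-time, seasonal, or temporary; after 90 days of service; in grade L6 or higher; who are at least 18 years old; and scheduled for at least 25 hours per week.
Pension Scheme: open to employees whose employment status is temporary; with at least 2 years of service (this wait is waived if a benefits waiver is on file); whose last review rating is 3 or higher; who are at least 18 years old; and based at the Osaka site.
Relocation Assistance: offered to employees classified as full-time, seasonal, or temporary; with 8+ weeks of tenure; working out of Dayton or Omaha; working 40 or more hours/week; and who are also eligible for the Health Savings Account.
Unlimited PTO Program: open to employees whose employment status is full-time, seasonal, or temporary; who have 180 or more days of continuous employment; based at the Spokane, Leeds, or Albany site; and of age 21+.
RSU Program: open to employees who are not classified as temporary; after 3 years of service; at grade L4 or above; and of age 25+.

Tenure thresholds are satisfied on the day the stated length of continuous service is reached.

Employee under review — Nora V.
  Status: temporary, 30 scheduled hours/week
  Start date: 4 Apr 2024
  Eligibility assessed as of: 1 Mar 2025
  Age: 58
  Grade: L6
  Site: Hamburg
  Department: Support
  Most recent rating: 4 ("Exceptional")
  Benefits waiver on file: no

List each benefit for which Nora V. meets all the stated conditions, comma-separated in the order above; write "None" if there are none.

Service from 4 Apr 2024 to 1 Mar 2025: 331 days.
Long-Term Disability — status temporary ✓; service 331 days ≥ 90 days ✓; 30 hrs/wk ≥ 15 ✓ → eligible.
Employer Retirement Match — status temporary ✗ (requires full-time or seasonal) → not eligible.
Health Savings Account — status temporary ✓ (not excluded); service 331 days ≥ 9 months (≈270 days) ✓; 30 hrs/wk ≥ 15 ✓; eligible for Long-Term Disability ✓ → eligible.
Paid Parental Leave — status temporary ✓; service 331 days ≥ 90 days ✓; grade L6 ≥ L6 ✓; age 58 ≥ 18 ✓; 30 hrs/wk ≥ 25 ✓ → eligible.
Pension Scheme — status temporary ✓; no waiver, service 331 days < 2 years (≈730 days) ✗ → not eligible.
Relocation Assistance — status temporary ✓; service 331 days ≥ 8 weeks (≈56 days) ✓; site Hamburg ✗ (not Dayton or Omaha) → not eligible.
Unlimited PTO Program — status temporary ✓; service 331 days ≥ 180 days ✓; site Hamburg ✗ (not Spokane, Leeds, or Albany) → not eligible.
RSU Program — status temporary ✗ (excluded) → not eligible.

Long-Term Disability, Health Savings Account, Paid Parental Leave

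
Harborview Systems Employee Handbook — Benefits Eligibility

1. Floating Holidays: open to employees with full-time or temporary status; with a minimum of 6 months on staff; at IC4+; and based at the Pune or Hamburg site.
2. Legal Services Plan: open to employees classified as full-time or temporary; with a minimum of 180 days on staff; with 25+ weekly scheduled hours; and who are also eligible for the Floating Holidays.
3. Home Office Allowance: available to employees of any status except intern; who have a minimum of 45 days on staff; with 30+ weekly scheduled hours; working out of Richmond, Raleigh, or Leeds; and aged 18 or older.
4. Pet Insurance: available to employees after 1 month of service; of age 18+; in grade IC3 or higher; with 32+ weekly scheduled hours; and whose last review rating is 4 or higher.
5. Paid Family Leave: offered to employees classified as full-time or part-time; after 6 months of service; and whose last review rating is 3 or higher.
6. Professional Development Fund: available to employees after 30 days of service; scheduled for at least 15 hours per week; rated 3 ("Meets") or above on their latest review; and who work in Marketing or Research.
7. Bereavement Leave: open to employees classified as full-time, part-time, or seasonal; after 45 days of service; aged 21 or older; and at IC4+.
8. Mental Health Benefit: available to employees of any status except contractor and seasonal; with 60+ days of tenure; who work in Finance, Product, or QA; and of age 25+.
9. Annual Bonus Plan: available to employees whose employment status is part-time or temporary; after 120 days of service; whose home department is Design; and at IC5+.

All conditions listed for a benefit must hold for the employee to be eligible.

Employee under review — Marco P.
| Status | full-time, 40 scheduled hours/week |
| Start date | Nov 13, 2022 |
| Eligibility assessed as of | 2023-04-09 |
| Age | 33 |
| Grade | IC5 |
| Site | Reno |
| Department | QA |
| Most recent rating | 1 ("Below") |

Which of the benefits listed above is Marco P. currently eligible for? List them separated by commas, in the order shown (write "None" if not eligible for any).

Bereavement Leave, Mental Health Benefit

Service from Nov 13, 2022 to 2023-04-09: 147 days.
Floating Holidays — status full-time ✓; service 147 days < 6 months (≈180 days) ✗ → not eligible.
Legal Services Plan — status full-time ✓; service 147 days < 180 days ✗ → not eligible.
Home Office Allowance — status full-time ✓ (not excluded); service 147 days ≥ 45 days ✓; 40 hrs/wk ≥ 30 ✓; site Reno ✗ (not Richmond, Raleigh, or Leeds) → not eligible.
Pet Insurance — service 147 days ≥ 1 month (≈30 days) ✓; age 33 ≥ 18 ✓; grade IC5 ≥ IC3 ✓; 40 hrs/wk ≥ 32 ✓; rating 1 < 4 ✗ → not eligible.
Paid Family Leave — status full-time ✓; service 147 days < 6 months (≈180 days) ✗ → not eligible.
Professional Development Fund — service 147 days ≥ 30 days ✓; 40 hrs/wk ≥ 15 ✓; rating 1 < 3 ✗ → not eligible.
Bereavement Leave — status full-time ✓; service 147 days ≥ 45 days ✓; age 33 ≥ 21 ✓; grade IC5 ≥ IC4 ✓ → eligible.
Mental Health Benefit — status full-time ✓ (not excluded); service 147 days ≥ 60 days ✓; dept QA ✓; age 33 ≥ 25 ✓ → eligible.
Annual Bonus Plan — status full-time ✗ (requires part-time or temporary) → not eligible.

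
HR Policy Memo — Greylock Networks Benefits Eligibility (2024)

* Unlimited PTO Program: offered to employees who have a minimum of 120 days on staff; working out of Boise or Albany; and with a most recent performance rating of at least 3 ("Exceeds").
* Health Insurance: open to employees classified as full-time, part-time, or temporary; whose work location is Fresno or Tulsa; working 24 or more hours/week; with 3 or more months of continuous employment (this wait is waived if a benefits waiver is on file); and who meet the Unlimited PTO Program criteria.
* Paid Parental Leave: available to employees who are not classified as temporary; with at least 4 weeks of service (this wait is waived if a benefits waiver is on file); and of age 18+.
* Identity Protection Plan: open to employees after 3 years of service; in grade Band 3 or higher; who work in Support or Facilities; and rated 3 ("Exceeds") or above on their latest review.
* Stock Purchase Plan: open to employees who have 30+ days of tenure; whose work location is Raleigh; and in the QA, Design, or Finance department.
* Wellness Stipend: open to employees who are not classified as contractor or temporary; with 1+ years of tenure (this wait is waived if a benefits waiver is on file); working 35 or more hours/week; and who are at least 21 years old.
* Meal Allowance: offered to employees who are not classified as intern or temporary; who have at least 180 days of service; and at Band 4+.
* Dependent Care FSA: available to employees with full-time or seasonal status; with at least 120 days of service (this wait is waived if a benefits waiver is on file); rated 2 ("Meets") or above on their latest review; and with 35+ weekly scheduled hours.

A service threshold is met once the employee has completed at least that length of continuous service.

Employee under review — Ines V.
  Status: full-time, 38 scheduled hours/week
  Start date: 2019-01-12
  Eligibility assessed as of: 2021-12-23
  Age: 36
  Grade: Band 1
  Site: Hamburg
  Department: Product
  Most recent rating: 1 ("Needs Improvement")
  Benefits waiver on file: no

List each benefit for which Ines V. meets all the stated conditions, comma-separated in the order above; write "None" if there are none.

Service from 2019-01-12 to 2021-12-23: 1076 days.
Unlimited PTO Program — service 1076 days ≥ 120 days ✓; site Hamburg ✗ (not Boise or Albany) → not eligible.
Health Insurance — status full-time ✓; site Hamburg ✗ (not Fresno or Tulsa) → not eligible.
Paid Parental Leave — status full-time ✓ (not excluded); no waiver, service 1076 days ≥ 4 weeks (≈28 days) ✓; age 36 ≥ 18 ✓ → eligible.
Identity Protection Plan — service 1076 days < 3 years (≈1095 days) ✗ → not eligible.
Stock Purchase Plan — service 1076 days ≥ 30 days ✓; site Hamburg ✗ (not Raleigh) → not eligible.
Wellness Stipend — status full-time ✓ (not excluded); no waiver, service 1076 days ≥ 1 year (≈365 days) ✓; 38 hrs/wk ≥ 35 ✓; age 36 ≥ 21 ✓ → eligible.
Meal Allowance — status full-time ✓ (not excluded); service 1076 days ≥ 180 days ✓; grade Band 1 < Band 4 ✗ → not eligible.
Dependent Care FSA — status full-time ✓; no waiver, service 1076 days ≥ 120 days ✓; rating 1 < 2 ✗ → not eligible.

Paid Parental Leave, Wellness Stipend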